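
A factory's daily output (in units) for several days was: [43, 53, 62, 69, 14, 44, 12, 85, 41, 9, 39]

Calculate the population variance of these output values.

534.5124

Step 1: Compute the mean: (43 + 53 + 62 + 69 + 14 + 44 + 12 + 85 + 41 + 9 + 39) / 11 = 42.8182
Step 2: Compute squared deviations from the mean:
  (43 - 42.8182)^2 = 0.0331
  (53 - 42.8182)^2 = 103.6694
  (62 - 42.8182)^2 = 367.9421
  (69 - 42.8182)^2 = 685.4876
  (14 - 42.8182)^2 = 830.4876
  (44 - 42.8182)^2 = 1.3967
  (12 - 42.8182)^2 = 949.7603
  (85 - 42.8182)^2 = 1779.3058
  (41 - 42.8182)^2 = 3.3058
  (9 - 42.8182)^2 = 1143.6694
  (39 - 42.8182)^2 = 14.5785
Step 3: Sum of squared deviations = 5879.6364
Step 4: Population variance = 5879.6364 / 11 = 534.5124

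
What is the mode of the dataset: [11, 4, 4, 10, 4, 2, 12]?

4

Step 1: Count the frequency of each value:
  2: appears 1 time(s)
  4: appears 3 time(s)
  10: appears 1 time(s)
  11: appears 1 time(s)
  12: appears 1 time(s)
Step 2: The value 4 appears most frequently (3 times).
Step 3: Mode = 4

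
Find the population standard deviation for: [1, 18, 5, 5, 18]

7.1722

Step 1: Compute the mean: 9.4
Step 2: Sum of squared deviations from the mean: 257.2
Step 3: Population variance = 257.2 / 5 = 51.44
Step 4: Standard deviation = sqrt(51.44) = 7.1722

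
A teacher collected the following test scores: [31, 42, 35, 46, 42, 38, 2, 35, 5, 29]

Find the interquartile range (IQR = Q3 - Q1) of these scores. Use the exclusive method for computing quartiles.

19

Step 1: Sort the data: [2, 5, 29, 31, 35, 35, 38, 42, 42, 46]
Step 2: n = 10
Step 3: Using the exclusive quartile method:
  Q1 = 23
  Q2 (median) = 35
  Q3 = 42
  IQR = Q3 - Q1 = 42 - 23 = 19
Step 4: IQR = 19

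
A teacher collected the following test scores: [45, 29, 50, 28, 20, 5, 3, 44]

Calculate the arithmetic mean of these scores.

28

Step 1: Sum all values: 45 + 29 + 50 + 28 + 20 + 5 + 3 + 44 = 224
Step 2: Count the number of values: n = 8
Step 3: Mean = sum / n = 224 / 8 = 28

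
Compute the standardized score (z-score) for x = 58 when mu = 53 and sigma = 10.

0.5

Step 1: Recall the z-score formula: z = (x - mu) / sigma
Step 2: Substitute values: z = (58 - 53) / 10
Step 3: z = 5 / 10 = 0.5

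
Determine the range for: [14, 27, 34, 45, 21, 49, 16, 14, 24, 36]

35

Step 1: Identify the maximum value: max = 49
Step 2: Identify the minimum value: min = 14
Step 3: Range = max - min = 49 - 14 = 35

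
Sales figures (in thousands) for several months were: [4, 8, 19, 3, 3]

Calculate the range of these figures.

16

Step 1: Identify the maximum value: max = 19
Step 2: Identify the minimum value: min = 3
Step 3: Range = max - min = 19 - 3 = 16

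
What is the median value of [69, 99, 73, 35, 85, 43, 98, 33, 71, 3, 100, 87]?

72

Step 1: Sort the data in ascending order: [3, 33, 35, 43, 69, 71, 73, 85, 87, 98, 99, 100]
Step 2: The number of values is n = 12.
Step 3: Since n is even, the median is the average of positions 6 and 7:
  Median = (71 + 73) / 2 = 72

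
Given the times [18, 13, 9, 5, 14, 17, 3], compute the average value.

11.2857

Step 1: Sum all values: 18 + 13 + 9 + 5 + 14 + 17 + 3 = 79
Step 2: Count the number of values: n = 7
Step 3: Mean = sum / n = 79 / 7 = 11.2857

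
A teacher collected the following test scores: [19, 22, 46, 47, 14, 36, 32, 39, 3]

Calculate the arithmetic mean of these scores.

28.6667

Step 1: Sum all values: 19 + 22 + 46 + 47 + 14 + 36 + 32 + 39 + 3 = 258
Step 2: Count the number of values: n = 9
Step 3: Mean = sum / n = 258 / 9 = 28.6667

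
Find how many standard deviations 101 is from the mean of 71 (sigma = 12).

2.5

Step 1: Recall the z-score formula: z = (x - mu) / sigma
Step 2: Substitute values: z = (101 - 71) / 12
Step 3: z = 30 / 12 = 2.5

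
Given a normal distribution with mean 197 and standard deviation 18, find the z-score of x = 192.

-0.2778

Step 1: Recall the z-score formula: z = (x - mu) / sigma
Step 2: Substitute values: z = (192 - 197) / 18
Step 3: z = -5 / 18 = -0.2778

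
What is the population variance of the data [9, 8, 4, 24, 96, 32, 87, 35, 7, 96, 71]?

1280.0496

Step 1: Compute the mean: (9 + 8 + 4 + 24 + 96 + 32 + 87 + 35 + 7 + 96 + 71) / 11 = 42.6364
Step 2: Compute squared deviations from the mean:
  (9 - 42.6364)^2 = 1131.405
  (8 - 42.6364)^2 = 1199.6777
  (4 - 42.6364)^2 = 1492.7686
  (24 - 42.6364)^2 = 347.314
  (96 - 42.6364)^2 = 2847.6777
  (32 - 42.6364)^2 = 113.1322
  (87 - 42.6364)^2 = 1968.1322
  (35 - 42.6364)^2 = 58.314
  (7 - 42.6364)^2 = 1269.9504
  (96 - 42.6364)^2 = 2847.6777
  (71 - 42.6364)^2 = 804.4959
Step 3: Sum of squared deviations = 14080.5455
Step 4: Population variance = 14080.5455 / 11 = 1280.0496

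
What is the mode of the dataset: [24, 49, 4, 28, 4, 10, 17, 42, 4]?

4

Step 1: Count the frequency of each value:
  4: appears 3 time(s)
  10: appears 1 time(s)
  17: appears 1 time(s)
  24: appears 1 time(s)
  28: appears 1 time(s)
  42: appears 1 time(s)
  49: appears 1 time(s)
Step 2: The value 4 appears most frequently (3 times).
Step 3: Mode = 4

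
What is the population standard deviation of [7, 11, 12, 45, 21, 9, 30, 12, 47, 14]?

14.084

Step 1: Compute the mean: 20.8
Step 2: Sum of squared deviations from the mean: 1983.6
Step 3: Population variance = 1983.6 / 10 = 198.36
Step 4: Standard deviation = sqrt(198.36) = 14.084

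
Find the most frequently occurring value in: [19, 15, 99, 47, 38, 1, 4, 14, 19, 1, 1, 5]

1

Step 1: Count the frequency of each value:
  1: appears 3 time(s)
  4: appears 1 time(s)
  5: appears 1 time(s)
  14: appears 1 time(s)
  15: appears 1 time(s)
  19: appears 2 time(s)
  38: appears 1 time(s)
  47: appears 1 time(s)
  99: appears 1 time(s)
Step 2: The value 1 appears most frequently (3 times).
Step 3: Mode = 1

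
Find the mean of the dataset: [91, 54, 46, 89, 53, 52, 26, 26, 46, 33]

51.6

Step 1: Sum all values: 91 + 54 + 46 + 89 + 53 + 52 + 26 + 26 + 46 + 33 = 516
Step 2: Count the number of values: n = 10
Step 3: Mean = sum / n = 516 / 10 = 51.6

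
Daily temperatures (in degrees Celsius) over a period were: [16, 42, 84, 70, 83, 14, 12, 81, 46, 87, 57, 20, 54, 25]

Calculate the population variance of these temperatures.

752.5153

Step 1: Compute the mean: (16 + 42 + 84 + 70 + 83 + 14 + 12 + 81 + 46 + 87 + 57 + 20 + 54 + 25) / 14 = 49.3571
Step 2: Compute squared deviations from the mean:
  (16 - 49.3571)^2 = 1112.699
  (42 - 49.3571)^2 = 54.1276
  (84 - 49.3571)^2 = 1200.1276
  (70 - 49.3571)^2 = 426.1276
  (83 - 49.3571)^2 = 1131.8418
  (14 - 49.3571)^2 = 1250.1276
  (12 - 49.3571)^2 = 1395.5561
  (81 - 49.3571)^2 = 1001.2704
  (46 - 49.3571)^2 = 11.2704
  (87 - 49.3571)^2 = 1416.9847
  (57 - 49.3571)^2 = 58.4133
  (20 - 49.3571)^2 = 861.8418
  (54 - 49.3571)^2 = 21.5561
  (25 - 49.3571)^2 = 593.2704
Step 3: Sum of squared deviations = 10535.2143
Step 4: Population variance = 10535.2143 / 14 = 752.5153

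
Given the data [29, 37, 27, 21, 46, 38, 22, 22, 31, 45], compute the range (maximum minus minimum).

25

Step 1: Identify the maximum value: max = 46
Step 2: Identify the minimum value: min = 21
Step 3: Range = max - min = 46 - 21 = 25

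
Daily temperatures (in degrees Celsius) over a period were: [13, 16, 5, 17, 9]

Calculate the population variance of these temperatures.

20

Step 1: Compute the mean: (13 + 16 + 5 + 17 + 9) / 5 = 12
Step 2: Compute squared deviations from the mean:
  (13 - 12)^2 = 1
  (16 - 12)^2 = 16
  (5 - 12)^2 = 49
  (17 - 12)^2 = 25
  (9 - 12)^2 = 9
Step 3: Sum of squared deviations = 100
Step 4: Population variance = 100 / 5 = 20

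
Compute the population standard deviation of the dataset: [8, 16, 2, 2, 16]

6.2738

Step 1: Compute the mean: 8.8
Step 2: Sum of squared deviations from the mean: 196.8
Step 3: Population variance = 196.8 / 5 = 39.36
Step 4: Standard deviation = sqrt(39.36) = 6.2738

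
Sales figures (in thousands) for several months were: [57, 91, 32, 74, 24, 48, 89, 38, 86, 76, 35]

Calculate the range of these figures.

67

Step 1: Identify the maximum value: max = 91
Step 2: Identify the minimum value: min = 24
Step 3: Range = max - min = 91 - 24 = 67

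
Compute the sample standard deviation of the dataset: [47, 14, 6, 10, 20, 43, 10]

16.7118

Step 1: Compute the mean: 21.4286
Step 2: Sum of squared deviations from the mean: 1675.7143
Step 3: Sample variance = 1675.7143 / 6 = 279.2857
Step 4: Standard deviation = sqrt(279.2857) = 16.7118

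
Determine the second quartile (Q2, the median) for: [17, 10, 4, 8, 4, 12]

9

Step 1: Sort the data: [4, 4, 8, 10, 12, 17]
Step 2: n = 6
Step 3: Q2 is the median. Since n is even, it is the average of the values at positions 3 and 4:
  Q2 = (8 + 10) / 2 = 9
Step 4: Q2 = 9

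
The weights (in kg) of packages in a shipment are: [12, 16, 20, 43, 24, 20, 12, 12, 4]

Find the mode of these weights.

12

Step 1: Count the frequency of each value:
  4: appears 1 time(s)
  12: appears 3 time(s)
  16: appears 1 time(s)
  20: appears 2 time(s)
  24: appears 1 time(s)
  43: appears 1 time(s)
Step 2: The value 12 appears most frequently (3 times).
Step 3: Mode = 12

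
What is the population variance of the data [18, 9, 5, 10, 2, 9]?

24.4722

Step 1: Compute the mean: (18 + 9 + 5 + 10 + 2 + 9) / 6 = 8.8333
Step 2: Compute squared deviations from the mean:
  (18 - 8.8333)^2 = 84.0278
  (9 - 8.8333)^2 = 0.0278
  (5 - 8.8333)^2 = 14.6944
  (10 - 8.8333)^2 = 1.3611
  (2 - 8.8333)^2 = 46.6944
  (9 - 8.8333)^2 = 0.0278
Step 3: Sum of squared deviations = 146.8333
Step 4: Population variance = 146.8333 / 6 = 24.4722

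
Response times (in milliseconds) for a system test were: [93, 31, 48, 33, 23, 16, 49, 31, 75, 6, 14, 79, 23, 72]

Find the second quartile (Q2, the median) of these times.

32

Step 1: Sort the data: [6, 14, 16, 23, 23, 31, 31, 33, 48, 49, 72, 75, 79, 93]
Step 2: n = 14
Step 3: Q2 is the median. Since n is even, it is the average of the values at positions 7 and 8:
  Q2 = (31 + 33) / 2 = 32
Step 4: Q2 = 32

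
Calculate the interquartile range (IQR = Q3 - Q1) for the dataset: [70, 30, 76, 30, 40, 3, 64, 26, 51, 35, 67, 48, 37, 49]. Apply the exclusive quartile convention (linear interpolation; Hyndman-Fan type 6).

34.75

Step 1: Sort the data: [3, 26, 30, 30, 35, 37, 40, 48, 49, 51, 64, 67, 70, 76]
Step 2: n = 14
Step 3: Using the exclusive quartile method:
  Q1 = 30
  Q2 (median) = 44
  Q3 = 64.75
  IQR = Q3 - Q1 = 64.75 - 30 = 34.75
Step 4: IQR = 34.75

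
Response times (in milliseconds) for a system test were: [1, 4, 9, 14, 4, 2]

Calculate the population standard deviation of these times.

4.4969

Step 1: Compute the mean: 5.6667
Step 2: Sum of squared deviations from the mean: 121.3333
Step 3: Population variance = 121.3333 / 6 = 20.2222
Step 4: Standard deviation = sqrt(20.2222) = 4.4969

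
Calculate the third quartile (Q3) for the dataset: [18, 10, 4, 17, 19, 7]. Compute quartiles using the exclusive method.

18.25

Step 1: Sort the data: [4, 7, 10, 17, 18, 19]
Step 2: n = 6
Step 3: Using the exclusive quartile method:
  Q1 = 6.25
  Q2 (median) = 13.5
  Q3 = 18.25
  IQR = Q3 - Q1 = 18.25 - 6.25 = 12
Step 4: Q3 = 18.25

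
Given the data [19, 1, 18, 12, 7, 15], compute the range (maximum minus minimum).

18

Step 1: Identify the maximum value: max = 19
Step 2: Identify the minimum value: min = 1
Step 3: Range = max - min = 19 - 1 = 18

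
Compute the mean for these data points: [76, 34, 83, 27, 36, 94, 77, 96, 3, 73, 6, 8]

51.0833

Step 1: Sum all values: 76 + 34 + 83 + 27 + 36 + 94 + 77 + 96 + 3 + 73 + 6 + 8 = 613
Step 2: Count the number of values: n = 12
Step 3: Mean = sum / n = 613 / 12 = 51.0833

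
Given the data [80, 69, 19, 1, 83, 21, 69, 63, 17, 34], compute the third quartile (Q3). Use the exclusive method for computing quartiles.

71.75

Step 1: Sort the data: [1, 17, 19, 21, 34, 63, 69, 69, 80, 83]
Step 2: n = 10
Step 3: Using the exclusive quartile method:
  Q1 = 18.5
  Q2 (median) = 48.5
  Q3 = 71.75
  IQR = Q3 - Q1 = 71.75 - 18.5 = 53.25
Step 4: Q3 = 71.75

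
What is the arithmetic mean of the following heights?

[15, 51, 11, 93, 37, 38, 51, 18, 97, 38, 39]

44.3636

Step 1: Sum all values: 15 + 51 + 11 + 93 + 37 + 38 + 51 + 18 + 97 + 38 + 39 = 488
Step 2: Count the number of values: n = 11
Step 3: Mean = sum / n = 488 / 11 = 44.3636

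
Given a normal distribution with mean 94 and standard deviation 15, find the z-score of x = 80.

-0.9333

Step 1: Recall the z-score formula: z = (x - mu) / sigma
Step 2: Substitute values: z = (80 - 94) / 15
Step 3: z = -14 / 15 = -0.9333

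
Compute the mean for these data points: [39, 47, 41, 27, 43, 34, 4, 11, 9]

28.3333

Step 1: Sum all values: 39 + 47 + 41 + 27 + 43 + 34 + 4 + 11 + 9 = 255
Step 2: Count the number of values: n = 9
Step 3: Mean = sum / n = 255 / 9 = 28.3333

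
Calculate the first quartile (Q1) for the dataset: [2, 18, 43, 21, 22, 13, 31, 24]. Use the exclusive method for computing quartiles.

14.25

Step 1: Sort the data: [2, 13, 18, 21, 22, 24, 31, 43]
Step 2: n = 8
Step 3: Using the exclusive quartile method:
  Q1 = 14.25
  Q2 (median) = 21.5
  Q3 = 29.25
  IQR = Q3 - Q1 = 29.25 - 14.25 = 15
Step 4: Q1 = 14.25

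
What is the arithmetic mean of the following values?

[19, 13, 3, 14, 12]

12.2

Step 1: Sum all values: 19 + 13 + 3 + 14 + 12 = 61
Step 2: Count the number of values: n = 5
Step 3: Mean = sum / n = 61 / 5 = 12.2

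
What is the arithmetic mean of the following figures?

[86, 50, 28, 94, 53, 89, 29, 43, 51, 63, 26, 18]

52.5

Step 1: Sum all values: 86 + 50 + 28 + 94 + 53 + 89 + 29 + 43 + 51 + 63 + 26 + 18 = 630
Step 2: Count the number of values: n = 12
Step 3: Mean = sum / n = 630 / 12 = 52.5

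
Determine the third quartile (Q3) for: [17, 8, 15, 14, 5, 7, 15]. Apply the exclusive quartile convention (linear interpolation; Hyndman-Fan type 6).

15

Step 1: Sort the data: [5, 7, 8, 14, 15, 15, 17]
Step 2: n = 7
Step 3: Using the exclusive quartile method:
  Q1 = 7
  Q2 (median) = 14
  Q3 = 15
  IQR = Q3 - Q1 = 15 - 7 = 8
Step 4: Q3 = 15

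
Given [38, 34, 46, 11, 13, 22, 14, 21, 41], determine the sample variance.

176

Step 1: Compute the mean: (38 + 34 + 46 + 11 + 13 + 22 + 14 + 21 + 41) / 9 = 26.6667
Step 2: Compute squared deviations from the mean:
  (38 - 26.6667)^2 = 128.4444
  (34 - 26.6667)^2 = 53.7778
  (46 - 26.6667)^2 = 373.7778
  (11 - 26.6667)^2 = 245.4444
  (13 - 26.6667)^2 = 186.7778
  (22 - 26.6667)^2 = 21.7778
  (14 - 26.6667)^2 = 160.4444
  (21 - 26.6667)^2 = 32.1111
  (41 - 26.6667)^2 = 205.4444
Step 3: Sum of squared deviations = 1408
Step 4: Sample variance = 1408 / 8 = 176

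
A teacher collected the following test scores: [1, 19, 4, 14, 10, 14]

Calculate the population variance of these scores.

38.2222

Step 1: Compute the mean: (1 + 19 + 4 + 14 + 10 + 14) / 6 = 10.3333
Step 2: Compute squared deviations from the mean:
  (1 - 10.3333)^2 = 87.1111
  (19 - 10.3333)^2 = 75.1111
  (4 - 10.3333)^2 = 40.1111
  (14 - 10.3333)^2 = 13.4444
  (10 - 10.3333)^2 = 0.1111
  (14 - 10.3333)^2 = 13.4444
Step 3: Sum of squared deviations = 229.3333
Step 4: Population variance = 229.3333 / 6 = 38.2222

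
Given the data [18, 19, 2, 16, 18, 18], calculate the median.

18

Step 1: Sort the data in ascending order: [2, 16, 18, 18, 18, 19]
Step 2: The number of values is n = 6.
Step 3: Since n is even, the median is the average of positions 3 and 4:
  Median = (18 + 18) / 2 = 18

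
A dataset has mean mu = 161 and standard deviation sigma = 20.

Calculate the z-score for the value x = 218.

2.85

Step 1: Recall the z-score formula: z = (x - mu) / sigma
Step 2: Substitute values: z = (218 - 161) / 20
Step 3: z = 57 / 20 = 2.85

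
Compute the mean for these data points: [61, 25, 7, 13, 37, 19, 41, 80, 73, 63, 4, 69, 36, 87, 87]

46.8

Step 1: Sum all values: 61 + 25 + 7 + 13 + 37 + 19 + 41 + 80 + 73 + 63 + 4 + 69 + 36 + 87 + 87 = 702
Step 2: Count the number of values: n = 15
Step 3: Mean = sum / n = 702 / 15 = 46.8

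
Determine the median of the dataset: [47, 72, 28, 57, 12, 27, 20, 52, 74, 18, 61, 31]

39

Step 1: Sort the data in ascending order: [12, 18, 20, 27, 28, 31, 47, 52, 57, 61, 72, 74]
Step 2: The number of values is n = 12.
Step 3: Since n is even, the median is the average of positions 6 and 7:
  Median = (31 + 47) / 2 = 39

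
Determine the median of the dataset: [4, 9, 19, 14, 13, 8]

11

Step 1: Sort the data in ascending order: [4, 8, 9, 13, 14, 19]
Step 2: The number of values is n = 6.
Step 3: Since n is even, the median is the average of positions 3 and 4:
  Median = (9 + 13) / 2 = 11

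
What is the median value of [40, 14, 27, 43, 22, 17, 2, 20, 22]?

22

Step 1: Sort the data in ascending order: [2, 14, 17, 20, 22, 22, 27, 40, 43]
Step 2: The number of values is n = 9.
Step 3: Since n is odd, the median is the middle value at position 5: 22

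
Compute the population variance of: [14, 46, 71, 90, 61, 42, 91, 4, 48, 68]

754.05

Step 1: Compute the mean: (14 + 46 + 71 + 90 + 61 + 42 + 91 + 4 + 48 + 68) / 10 = 53.5
Step 2: Compute squared deviations from the mean:
  (14 - 53.5)^2 = 1560.25
  (46 - 53.5)^2 = 56.25
  (71 - 53.5)^2 = 306.25
  (90 - 53.5)^2 = 1332.25
  (61 - 53.5)^2 = 56.25
  (42 - 53.5)^2 = 132.25
  (91 - 53.5)^2 = 1406.25
  (4 - 53.5)^2 = 2450.25
  (48 - 53.5)^2 = 30.25
  (68 - 53.5)^2 = 210.25
Step 3: Sum of squared deviations = 7540.5
Step 4: Population variance = 7540.5 / 10 = 754.05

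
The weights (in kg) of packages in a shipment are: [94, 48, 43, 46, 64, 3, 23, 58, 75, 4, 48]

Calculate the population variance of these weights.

706.5455

Step 1: Compute the mean: (94 + 48 + 43 + 46 + 64 + 3 + 23 + 58 + 75 + 4 + 48) / 11 = 46
Step 2: Compute squared deviations from the mean:
  (94 - 46)^2 = 2304
  (48 - 46)^2 = 4
  (43 - 46)^2 = 9
  (46 - 46)^2 = 0
  (64 - 46)^2 = 324
  (3 - 46)^2 = 1849
  (23 - 46)^2 = 529
  (58 - 46)^2 = 144
  (75 - 46)^2 = 841
  (4 - 46)^2 = 1764
  (48 - 46)^2 = 4
Step 3: Sum of squared deviations = 7772
Step 4: Population variance = 7772 / 11 = 706.5455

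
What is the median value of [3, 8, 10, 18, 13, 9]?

9.5

Step 1: Sort the data in ascending order: [3, 8, 9, 10, 13, 18]
Step 2: The number of values is n = 6.
Step 3: Since n is even, the median is the average of positions 3 and 4:
  Median = (9 + 10) / 2 = 9.5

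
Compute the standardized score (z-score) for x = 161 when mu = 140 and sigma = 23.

0.913

Step 1: Recall the z-score formula: z = (x - mu) / sigma
Step 2: Substitute values: z = (161 - 140) / 23
Step 3: z = 21 / 23 = 0.913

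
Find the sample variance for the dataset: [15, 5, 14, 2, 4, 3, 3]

30.2857

Step 1: Compute the mean: (15 + 5 + 14 + 2 + 4 + 3 + 3) / 7 = 6.5714
Step 2: Compute squared deviations from the mean:
  (15 - 6.5714)^2 = 71.0408
  (5 - 6.5714)^2 = 2.4694
  (14 - 6.5714)^2 = 55.1837
  (2 - 6.5714)^2 = 20.898
  (4 - 6.5714)^2 = 6.6122
  (3 - 6.5714)^2 = 12.7551
  (3 - 6.5714)^2 = 12.7551
Step 3: Sum of squared deviations = 181.7143
Step 4: Sample variance = 181.7143 / 6 = 30.2857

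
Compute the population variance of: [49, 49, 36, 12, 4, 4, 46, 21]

340.7344

Step 1: Compute the mean: (49 + 49 + 36 + 12 + 4 + 4 + 46 + 21) / 8 = 27.625
Step 2: Compute squared deviations from the mean:
  (49 - 27.625)^2 = 456.8906
  (49 - 27.625)^2 = 456.8906
  (36 - 27.625)^2 = 70.1406
  (12 - 27.625)^2 = 244.1406
  (4 - 27.625)^2 = 558.1406
  (4 - 27.625)^2 = 558.1406
  (46 - 27.625)^2 = 337.6406
  (21 - 27.625)^2 = 43.8906
Step 3: Sum of squared deviations = 2725.875
Step 4: Population variance = 2725.875 / 8 = 340.7344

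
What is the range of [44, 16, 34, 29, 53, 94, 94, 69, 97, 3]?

94

Step 1: Identify the maximum value: max = 97
Step 2: Identify the minimum value: min = 3
Step 3: Range = max - min = 97 - 3 = 94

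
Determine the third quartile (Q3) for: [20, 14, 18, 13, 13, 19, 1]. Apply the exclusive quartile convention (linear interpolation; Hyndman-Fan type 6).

19

Step 1: Sort the data: [1, 13, 13, 14, 18, 19, 20]
Step 2: n = 7
Step 3: Using the exclusive quartile method:
  Q1 = 13
  Q2 (median) = 14
  Q3 = 19
  IQR = Q3 - Q1 = 19 - 13 = 6
Step 4: Q3 = 19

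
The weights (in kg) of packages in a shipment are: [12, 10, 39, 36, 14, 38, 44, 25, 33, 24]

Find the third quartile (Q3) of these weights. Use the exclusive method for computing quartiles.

38.25

Step 1: Sort the data: [10, 12, 14, 24, 25, 33, 36, 38, 39, 44]
Step 2: n = 10
Step 3: Using the exclusive quartile method:
  Q1 = 13.5
  Q2 (median) = 29
  Q3 = 38.25
  IQR = Q3 - Q1 = 38.25 - 13.5 = 24.75
Step 4: Q3 = 38.25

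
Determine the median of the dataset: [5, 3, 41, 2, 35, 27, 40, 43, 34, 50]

34.5

Step 1: Sort the data in ascending order: [2, 3, 5, 27, 34, 35, 40, 41, 43, 50]
Step 2: The number of values is n = 10.
Step 3: Since n is even, the median is the average of positions 5 and 6:
  Median = (34 + 35) / 2 = 34.5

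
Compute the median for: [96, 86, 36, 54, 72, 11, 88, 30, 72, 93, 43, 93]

72

Step 1: Sort the data in ascending order: [11, 30, 36, 43, 54, 72, 72, 86, 88, 93, 93, 96]
Step 2: The number of values is n = 12.
Step 3: Since n is even, the median is the average of positions 6 and 7:
  Median = (72 + 72) / 2 = 72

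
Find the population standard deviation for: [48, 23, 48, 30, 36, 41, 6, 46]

13.7181

Step 1: Compute the mean: 34.75
Step 2: Sum of squared deviations from the mean: 1505.5
Step 3: Population variance = 1505.5 / 8 = 188.1875
Step 4: Standard deviation = sqrt(188.1875) = 13.7181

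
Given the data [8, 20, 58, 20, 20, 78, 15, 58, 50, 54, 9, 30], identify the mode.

20

Step 1: Count the frequency of each value:
  8: appears 1 time(s)
  9: appears 1 time(s)
  15: appears 1 time(s)
  20: appears 3 time(s)
  30: appears 1 time(s)
  50: appears 1 time(s)
  54: appears 1 time(s)
  58: appears 2 time(s)
  78: appears 1 time(s)
Step 2: The value 20 appears most frequently (3 times).
Step 3: Mode = 20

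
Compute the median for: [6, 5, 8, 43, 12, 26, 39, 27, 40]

26

Step 1: Sort the data in ascending order: [5, 6, 8, 12, 26, 27, 39, 40, 43]
Step 2: The number of values is n = 9.
Step 3: Since n is odd, the median is the middle value at position 5: 26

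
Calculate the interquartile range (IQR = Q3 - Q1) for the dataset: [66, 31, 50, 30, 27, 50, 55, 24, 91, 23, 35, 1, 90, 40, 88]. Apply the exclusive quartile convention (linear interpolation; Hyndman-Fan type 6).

39

Step 1: Sort the data: [1, 23, 24, 27, 30, 31, 35, 40, 50, 50, 55, 66, 88, 90, 91]
Step 2: n = 15
Step 3: Using the exclusive quartile method:
  Q1 = 27
  Q2 (median) = 40
  Q3 = 66
  IQR = Q3 - Q1 = 66 - 27 = 39
Step 4: IQR = 39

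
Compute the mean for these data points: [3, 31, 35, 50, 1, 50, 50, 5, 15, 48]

28.8

Step 1: Sum all values: 3 + 31 + 35 + 50 + 1 + 50 + 50 + 5 + 15 + 48 = 288
Step 2: Count the number of values: n = 10
Step 3: Mean = sum / n = 288 / 10 = 28.8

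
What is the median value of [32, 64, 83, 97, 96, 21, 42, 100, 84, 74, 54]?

74

Step 1: Sort the data in ascending order: [21, 32, 42, 54, 64, 74, 83, 84, 96, 97, 100]
Step 2: The number of values is n = 11.
Step 3: Since n is odd, the median is the middle value at position 6: 74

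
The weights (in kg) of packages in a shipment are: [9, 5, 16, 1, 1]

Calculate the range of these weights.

15

Step 1: Identify the maximum value: max = 16
Step 2: Identify the minimum value: min = 1
Step 3: Range = max - min = 16 - 1 = 15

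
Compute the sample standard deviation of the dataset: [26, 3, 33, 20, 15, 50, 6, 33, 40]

15.608

Step 1: Compute the mean: 25.1111
Step 2: Sum of squared deviations from the mean: 1948.8889
Step 3: Sample variance = 1948.8889 / 8 = 243.6111
Step 4: Standard deviation = sqrt(243.6111) = 15.608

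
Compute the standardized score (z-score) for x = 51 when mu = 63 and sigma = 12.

-1

Step 1: Recall the z-score formula: z = (x - mu) / sigma
Step 2: Substitute values: z = (51 - 63) / 12
Step 3: z = -12 / 12 = -1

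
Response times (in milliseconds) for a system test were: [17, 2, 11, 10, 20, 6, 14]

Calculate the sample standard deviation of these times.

6.2144

Step 1: Compute the mean: 11.4286
Step 2: Sum of squared deviations from the mean: 231.7143
Step 3: Sample variance = 231.7143 / 6 = 38.619
Step 4: Standard deviation = sqrt(38.619) = 6.2144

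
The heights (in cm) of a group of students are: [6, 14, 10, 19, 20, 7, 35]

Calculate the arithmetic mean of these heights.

15.8571

Step 1: Sum all values: 6 + 14 + 10 + 19 + 20 + 7 + 35 = 111
Step 2: Count the number of values: n = 7
Step 3: Mean = sum / n = 111 / 7 = 15.8571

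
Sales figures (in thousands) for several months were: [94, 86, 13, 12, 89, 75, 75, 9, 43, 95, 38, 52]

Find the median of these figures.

63.5

Step 1: Sort the data in ascending order: [9, 12, 13, 38, 43, 52, 75, 75, 86, 89, 94, 95]
Step 2: The number of values is n = 12.
Step 3: Since n is even, the median is the average of positions 6 and 7:
  Median = (52 + 75) / 2 = 63.5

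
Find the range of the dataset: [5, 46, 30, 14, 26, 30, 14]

41

Step 1: Identify the maximum value: max = 46
Step 2: Identify the minimum value: min = 5
Step 3: Range = max - min = 46 - 5 = 41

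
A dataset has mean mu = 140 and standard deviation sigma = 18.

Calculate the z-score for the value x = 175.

1.9444

Step 1: Recall the z-score formula: z = (x - mu) / sigma
Step 2: Substitute values: z = (175 - 140) / 18
Step 3: z = 35 / 18 = 1.9444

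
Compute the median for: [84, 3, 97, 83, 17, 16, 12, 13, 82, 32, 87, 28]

30

Step 1: Sort the data in ascending order: [3, 12, 13, 16, 17, 28, 32, 82, 83, 84, 87, 97]
Step 2: The number of values is n = 12.
Step 3: Since n is even, the median is the average of positions 6 and 7:
  Median = (28 + 32) / 2 = 30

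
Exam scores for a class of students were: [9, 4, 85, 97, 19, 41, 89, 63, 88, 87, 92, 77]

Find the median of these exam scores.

81

Step 1: Sort the data in ascending order: [4, 9, 19, 41, 63, 77, 85, 87, 88, 89, 92, 97]
Step 2: The number of values is n = 12.
Step 3: Since n is even, the median is the average of positions 6 and 7:
  Median = (77 + 85) / 2 = 81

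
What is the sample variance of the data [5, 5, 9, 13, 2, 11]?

17.5

Step 1: Compute the mean: (5 + 5 + 9 + 13 + 2 + 11) / 6 = 7.5
Step 2: Compute squared deviations from the mean:
  (5 - 7.5)^2 = 6.25
  (5 - 7.5)^2 = 6.25
  (9 - 7.5)^2 = 2.25
  (13 - 7.5)^2 = 30.25
  (2 - 7.5)^2 = 30.25
  (11 - 7.5)^2 = 12.25
Step 3: Sum of squared deviations = 87.5
Step 4: Sample variance = 87.5 / 5 = 17.5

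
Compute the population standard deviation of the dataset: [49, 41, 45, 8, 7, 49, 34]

16.9934

Step 1: Compute the mean: 33.2857
Step 2: Sum of squared deviations from the mean: 2021.4286
Step 3: Population variance = 2021.4286 / 7 = 288.7755
Step 4: Standard deviation = sqrt(288.7755) = 16.9934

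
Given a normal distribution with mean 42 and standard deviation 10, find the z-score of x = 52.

1

Step 1: Recall the z-score formula: z = (x - mu) / sigma
Step 2: Substitute values: z = (52 - 42) / 10
Step 3: z = 10 / 10 = 1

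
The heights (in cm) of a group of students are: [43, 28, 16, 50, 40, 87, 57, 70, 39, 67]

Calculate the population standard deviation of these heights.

20.0402

Step 1: Compute the mean: 49.7
Step 2: Sum of squared deviations from the mean: 4016.1
Step 3: Population variance = 4016.1 / 10 = 401.61
Step 4: Standard deviation = sqrt(401.61) = 20.0402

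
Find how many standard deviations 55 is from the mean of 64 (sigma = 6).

-1.5

Step 1: Recall the z-score formula: z = (x - mu) / sigma
Step 2: Substitute values: z = (55 - 64) / 6
Step 3: z = -9 / 6 = -1.5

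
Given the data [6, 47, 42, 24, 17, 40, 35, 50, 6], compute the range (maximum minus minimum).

44

Step 1: Identify the maximum value: max = 50
Step 2: Identify the minimum value: min = 6
Step 3: Range = max - min = 50 - 6 = 44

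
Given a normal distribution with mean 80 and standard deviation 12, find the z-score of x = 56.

-2

Step 1: Recall the z-score formula: z = (x - mu) / sigma
Step 2: Substitute values: z = (56 - 80) / 12
Step 3: z = -24 / 12 = -2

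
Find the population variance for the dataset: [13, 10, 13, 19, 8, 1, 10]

25.9592

Step 1: Compute the mean: (13 + 10 + 13 + 19 + 8 + 1 + 10) / 7 = 10.5714
Step 2: Compute squared deviations from the mean:
  (13 - 10.5714)^2 = 5.898
  (10 - 10.5714)^2 = 0.3265
  (13 - 10.5714)^2 = 5.898
  (19 - 10.5714)^2 = 71.0408
  (8 - 10.5714)^2 = 6.6122
  (1 - 10.5714)^2 = 91.6122
  (10 - 10.5714)^2 = 0.3265
Step 3: Sum of squared deviations = 181.7143
Step 4: Population variance = 181.7143 / 7 = 25.9592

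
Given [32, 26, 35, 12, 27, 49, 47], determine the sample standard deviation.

12.7914

Step 1: Compute the mean: 32.5714
Step 2: Sum of squared deviations from the mean: 981.7143
Step 3: Sample variance = 981.7143 / 6 = 163.619
Step 4: Standard deviation = sqrt(163.619) = 12.7914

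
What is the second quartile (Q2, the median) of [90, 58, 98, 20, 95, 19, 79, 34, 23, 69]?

63.5

Step 1: Sort the data: [19, 20, 23, 34, 58, 69, 79, 90, 95, 98]
Step 2: n = 10
Step 3: Q2 is the median. Since n is even, it is the average of the values at positions 5 and 6:
  Q2 = (58 + 69) / 2 = 63.5
Step 4: Q2 = 63.5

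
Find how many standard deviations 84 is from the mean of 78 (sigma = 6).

1

Step 1: Recall the z-score formula: z = (x - mu) / sigma
Step 2: Substitute values: z = (84 - 78) / 6
Step 3: z = 6 / 6 = 1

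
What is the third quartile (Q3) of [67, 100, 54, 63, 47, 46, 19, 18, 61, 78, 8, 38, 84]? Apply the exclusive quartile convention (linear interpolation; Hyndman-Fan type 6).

72.5

Step 1: Sort the data: [8, 18, 19, 38, 46, 47, 54, 61, 63, 67, 78, 84, 100]
Step 2: n = 13
Step 3: Using the exclusive quartile method:
  Q1 = 28.5
  Q2 (median) = 54
  Q3 = 72.5
  IQR = Q3 - Q1 = 72.5 - 28.5 = 44
Step 4: Q3 = 72.5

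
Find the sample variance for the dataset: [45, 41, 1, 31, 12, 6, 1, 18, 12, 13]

249.5556

Step 1: Compute the mean: (45 + 41 + 1 + 31 + 12 + 6 + 1 + 18 + 12 + 13) / 10 = 18
Step 2: Compute squared deviations from the mean:
  (45 - 18)^2 = 729
  (41 - 18)^2 = 529
  (1 - 18)^2 = 289
  (31 - 18)^2 = 169
  (12 - 18)^2 = 36
  (6 - 18)^2 = 144
  (1 - 18)^2 = 289
  (18 - 18)^2 = 0
  (12 - 18)^2 = 36
  (13 - 18)^2 = 25
Step 3: Sum of squared deviations = 2246
Step 4: Sample variance = 2246 / 9 = 249.5556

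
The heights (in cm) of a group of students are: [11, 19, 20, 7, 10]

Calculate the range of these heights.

13

Step 1: Identify the maximum value: max = 20
Step 2: Identify the minimum value: min = 7
Step 3: Range = max - min = 20 - 7 = 13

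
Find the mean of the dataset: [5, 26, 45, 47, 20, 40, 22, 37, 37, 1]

28

Step 1: Sum all values: 5 + 26 + 45 + 47 + 20 + 40 + 22 + 37 + 37 + 1 = 280
Step 2: Count the number of values: n = 10
Step 3: Mean = sum / n = 280 / 10 = 28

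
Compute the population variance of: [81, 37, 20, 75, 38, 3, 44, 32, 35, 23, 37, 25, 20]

424.8994

Step 1: Compute the mean: (81 + 37 + 20 + 75 + 38 + 3 + 44 + 32 + 35 + 23 + 37 + 25 + 20) / 13 = 36.1538
Step 2: Compute squared deviations from the mean:
  (81 - 36.1538)^2 = 2011.1775
  (37 - 36.1538)^2 = 0.716
  (20 - 36.1538)^2 = 260.9467
  (75 - 36.1538)^2 = 1509.0237
  (38 - 36.1538)^2 = 3.4083
  (3 - 36.1538)^2 = 1099.1775
  (44 - 36.1538)^2 = 61.5621
  (32 - 36.1538)^2 = 17.2544
  (35 - 36.1538)^2 = 1.3314
  (23 - 36.1538)^2 = 173.0237
  (37 - 36.1538)^2 = 0.716
  (25 - 36.1538)^2 = 124.4083
  (20 - 36.1538)^2 = 260.9467
Step 3: Sum of squared deviations = 5523.6923
Step 4: Population variance = 5523.6923 / 13 = 424.8994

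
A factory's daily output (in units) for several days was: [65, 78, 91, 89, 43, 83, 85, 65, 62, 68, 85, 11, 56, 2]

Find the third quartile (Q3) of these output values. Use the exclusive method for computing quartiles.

85

Step 1: Sort the data: [2, 11, 43, 56, 62, 65, 65, 68, 78, 83, 85, 85, 89, 91]
Step 2: n = 14
Step 3: Using the exclusive quartile method:
  Q1 = 52.75
  Q2 (median) = 66.5
  Q3 = 85
  IQR = Q3 - Q1 = 85 - 52.75 = 32.25
Step 4: Q3 = 85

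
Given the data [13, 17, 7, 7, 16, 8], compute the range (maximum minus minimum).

10

Step 1: Identify the maximum value: max = 17
Step 2: Identify the minimum value: min = 7
Step 3: Range = max - min = 17 - 7 = 10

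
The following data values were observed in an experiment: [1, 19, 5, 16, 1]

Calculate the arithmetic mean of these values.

8.4

Step 1: Sum all values: 1 + 19 + 5 + 16 + 1 = 42
Step 2: Count the number of values: n = 5
Step 3: Mean = sum / n = 42 / 5 = 8.4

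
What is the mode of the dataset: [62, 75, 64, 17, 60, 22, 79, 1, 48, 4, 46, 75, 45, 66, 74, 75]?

75

Step 1: Count the frequency of each value:
  1: appears 1 time(s)
  4: appears 1 time(s)
  17: appears 1 time(s)
  22: appears 1 time(s)
  45: appears 1 time(s)
  46: appears 1 time(s)
  48: appears 1 time(s)
  60: appears 1 time(s)
  62: appears 1 time(s)
  64: appears 1 time(s)
  66: appears 1 time(s)
  74: appears 1 time(s)
  75: appears 3 time(s)
  79: appears 1 time(s)
Step 2: The value 75 appears most frequently (3 times).
Step 3: Mode = 75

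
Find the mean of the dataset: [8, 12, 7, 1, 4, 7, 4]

6.1429

Step 1: Sum all values: 8 + 12 + 7 + 1 + 4 + 7 + 4 = 43
Step 2: Count the number of values: n = 7
Step 3: Mean = sum / n = 43 / 7 = 6.1429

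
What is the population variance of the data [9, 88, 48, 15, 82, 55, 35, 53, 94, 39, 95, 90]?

869.5764

Step 1: Compute the mean: (9 + 88 + 48 + 15 + 82 + 55 + 35 + 53 + 94 + 39 + 95 + 90) / 12 = 58.5833
Step 2: Compute squared deviations from the mean:
  (9 - 58.5833)^2 = 2458.5069
  (88 - 58.5833)^2 = 865.3403
  (48 - 58.5833)^2 = 112.0069
  (15 - 58.5833)^2 = 1899.5069
  (82 - 58.5833)^2 = 548.3403
  (55 - 58.5833)^2 = 12.8403
  (35 - 58.5833)^2 = 556.1736
  (53 - 58.5833)^2 = 31.1736
  (94 - 58.5833)^2 = 1254.3403
  (39 - 58.5833)^2 = 383.5069
  (95 - 58.5833)^2 = 1326.1736
  (90 - 58.5833)^2 = 987.0069
Step 3: Sum of squared deviations = 10434.9167
Step 4: Population variance = 10434.9167 / 12 = 869.5764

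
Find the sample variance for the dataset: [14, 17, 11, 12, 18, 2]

33.0667

Step 1: Compute the mean: (14 + 17 + 11 + 12 + 18 + 2) / 6 = 12.3333
Step 2: Compute squared deviations from the mean:
  (14 - 12.3333)^2 = 2.7778
  (17 - 12.3333)^2 = 21.7778
  (11 - 12.3333)^2 = 1.7778
  (12 - 12.3333)^2 = 0.1111
  (18 - 12.3333)^2 = 32.1111
  (2 - 12.3333)^2 = 106.7778
Step 3: Sum of squared deviations = 165.3333
Step 4: Sample variance = 165.3333 / 5 = 33.0667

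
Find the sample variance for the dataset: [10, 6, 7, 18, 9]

22.5

Step 1: Compute the mean: (10 + 6 + 7 + 18 + 9) / 5 = 10
Step 2: Compute squared deviations from the mean:
  (10 - 10)^2 = 0
  (6 - 10)^2 = 16
  (7 - 10)^2 = 9
  (18 - 10)^2 = 64
  (9 - 10)^2 = 1
Step 3: Sum of squared deviations = 90
Step 4: Sample variance = 90 / 4 = 22.5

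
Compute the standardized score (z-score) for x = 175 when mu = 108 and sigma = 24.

2.7917

Step 1: Recall the z-score formula: z = (x - mu) / sigma
Step 2: Substitute values: z = (175 - 108) / 24
Step 3: z = 67 / 24 = 2.7917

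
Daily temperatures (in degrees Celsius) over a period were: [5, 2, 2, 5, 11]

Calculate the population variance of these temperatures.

10.8

Step 1: Compute the mean: (5 + 2 + 2 + 5 + 11) / 5 = 5
Step 2: Compute squared deviations from the mean:
  (5 - 5)^2 = 0
  (2 - 5)^2 = 9
  (2 - 5)^2 = 9
  (5 - 5)^2 = 0
  (11 - 5)^2 = 36
Step 3: Sum of squared deviations = 54
Step 4: Population variance = 54 / 5 = 10.8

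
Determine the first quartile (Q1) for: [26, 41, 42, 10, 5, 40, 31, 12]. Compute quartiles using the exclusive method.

10.5

Step 1: Sort the data: [5, 10, 12, 26, 31, 40, 41, 42]
Step 2: n = 8
Step 3: Using the exclusive quartile method:
  Q1 = 10.5
  Q2 (median) = 28.5
  Q3 = 40.75
  IQR = Q3 - Q1 = 40.75 - 10.5 = 30.25
Step 4: Q1 = 10.5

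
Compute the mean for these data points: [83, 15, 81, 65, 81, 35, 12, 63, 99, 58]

59.2

Step 1: Sum all values: 83 + 15 + 81 + 65 + 81 + 35 + 12 + 63 + 99 + 58 = 592
Step 2: Count the number of values: n = 10
Step 3: Mean = sum / n = 592 / 10 = 59.2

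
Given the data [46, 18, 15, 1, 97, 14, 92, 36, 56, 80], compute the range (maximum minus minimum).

96

Step 1: Identify the maximum value: max = 97
Step 2: Identify the minimum value: min = 1
Step 3: Range = max - min = 97 - 1 = 96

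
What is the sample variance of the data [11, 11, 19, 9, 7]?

20.8

Step 1: Compute the mean: (11 + 11 + 19 + 9 + 7) / 5 = 11.4
Step 2: Compute squared deviations from the mean:
  (11 - 11.4)^2 = 0.16
  (11 - 11.4)^2 = 0.16
  (19 - 11.4)^2 = 57.76
  (9 - 11.4)^2 = 5.76
  (7 - 11.4)^2 = 19.36
Step 3: Sum of squared deviations = 83.2
Step 4: Sample variance = 83.2 / 4 = 20.8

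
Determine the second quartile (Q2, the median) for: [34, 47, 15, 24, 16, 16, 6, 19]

17.5

Step 1: Sort the data: [6, 15, 16, 16, 19, 24, 34, 47]
Step 2: n = 8
Step 3: Q2 is the median. Since n is even, it is the average of the values at positions 4 and 5:
  Q2 = (16 + 19) / 2 = 17.5
Step 4: Q2 = 17.5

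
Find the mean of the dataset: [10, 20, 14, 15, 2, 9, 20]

12.8571

Step 1: Sum all values: 10 + 20 + 14 + 15 + 2 + 9 + 20 = 90
Step 2: Count the number of values: n = 7
Step 3: Mean = sum / n = 90 / 7 = 12.8571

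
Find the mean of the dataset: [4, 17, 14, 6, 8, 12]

10.1667

Step 1: Sum all values: 4 + 17 + 14 + 6 + 8 + 12 = 61
Step 2: Count the number of values: n = 6
Step 3: Mean = sum / n = 61 / 6 = 10.1667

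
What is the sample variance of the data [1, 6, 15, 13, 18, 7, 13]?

35.2857

Step 1: Compute the mean: (1 + 6 + 15 + 13 + 18 + 7 + 13) / 7 = 10.4286
Step 2: Compute squared deviations from the mean:
  (1 - 10.4286)^2 = 88.898
  (6 - 10.4286)^2 = 19.6122
  (15 - 10.4286)^2 = 20.898
  (13 - 10.4286)^2 = 6.6122
  (18 - 10.4286)^2 = 57.3265
  (7 - 10.4286)^2 = 11.7551
  (13 - 10.4286)^2 = 6.6122
Step 3: Sum of squared deviations = 211.7143
Step 4: Sample variance = 211.7143 / 6 = 35.2857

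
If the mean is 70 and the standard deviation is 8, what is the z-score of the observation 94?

3

Step 1: Recall the z-score formula: z = (x - mu) / sigma
Step 2: Substitute values: z = (94 - 70) / 8
Step 3: z = 24 / 8 = 3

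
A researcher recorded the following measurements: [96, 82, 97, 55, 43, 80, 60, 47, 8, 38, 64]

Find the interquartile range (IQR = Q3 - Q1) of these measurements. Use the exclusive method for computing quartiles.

39

Step 1: Sort the data: [8, 38, 43, 47, 55, 60, 64, 80, 82, 96, 97]
Step 2: n = 11
Step 3: Using the exclusive quartile method:
  Q1 = 43
  Q2 (median) = 60
  Q3 = 82
  IQR = Q3 - Q1 = 82 - 43 = 39
Step 4: IQR = 39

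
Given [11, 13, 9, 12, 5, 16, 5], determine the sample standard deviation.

4.0999

Step 1: Compute the mean: 10.1429
Step 2: Sum of squared deviations from the mean: 100.8571
Step 3: Sample variance = 100.8571 / 6 = 16.8095
Step 4: Standard deviation = sqrt(16.8095) = 4.0999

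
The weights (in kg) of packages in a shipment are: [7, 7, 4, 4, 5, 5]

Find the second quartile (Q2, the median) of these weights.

5

Step 1: Sort the data: [4, 4, 5, 5, 7, 7]
Step 2: n = 6
Step 3: Q2 is the median. Since n is even, it is the average of the values at positions 3 and 4:
  Q2 = (5 + 5) / 2 = 5
Step 4: Q2 = 5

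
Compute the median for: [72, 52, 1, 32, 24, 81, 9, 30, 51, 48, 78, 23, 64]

48

Step 1: Sort the data in ascending order: [1, 9, 23, 24, 30, 32, 48, 51, 52, 64, 72, 78, 81]
Step 2: The number of values is n = 13.
Step 3: Since n is odd, the median is the middle value at position 7: 48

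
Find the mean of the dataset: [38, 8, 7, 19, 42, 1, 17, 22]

19.25

Step 1: Sum all values: 38 + 8 + 7 + 19 + 42 + 1 + 17 + 22 = 154
Step 2: Count the number of values: n = 8
Step 3: Mean = sum / n = 154 / 8 = 19.25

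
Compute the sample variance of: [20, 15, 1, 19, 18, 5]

64.4

Step 1: Compute the mean: (20 + 15 + 1 + 19 + 18 + 5) / 6 = 13
Step 2: Compute squared deviations from the mean:
  (20 - 13)^2 = 49
  (15 - 13)^2 = 4
  (1 - 13)^2 = 144
  (19 - 13)^2 = 36
  (18 - 13)^2 = 25
  (5 - 13)^2 = 64
Step 3: Sum of squared deviations = 322
Step 4: Sample variance = 322 / 5 = 64.4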